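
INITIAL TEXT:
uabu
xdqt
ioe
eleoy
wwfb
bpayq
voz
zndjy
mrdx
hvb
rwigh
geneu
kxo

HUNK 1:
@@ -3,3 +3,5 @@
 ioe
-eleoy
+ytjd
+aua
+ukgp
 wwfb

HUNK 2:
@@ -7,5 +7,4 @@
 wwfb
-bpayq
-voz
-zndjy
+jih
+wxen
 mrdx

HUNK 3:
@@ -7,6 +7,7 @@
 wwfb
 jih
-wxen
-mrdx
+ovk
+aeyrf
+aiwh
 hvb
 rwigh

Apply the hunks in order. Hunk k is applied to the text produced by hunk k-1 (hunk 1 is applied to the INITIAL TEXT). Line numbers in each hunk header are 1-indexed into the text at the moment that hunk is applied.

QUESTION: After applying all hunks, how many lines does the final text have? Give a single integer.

Answer: 15

Derivation:
Hunk 1: at line 3 remove [eleoy] add [ytjd,aua,ukgp] -> 15 lines: uabu xdqt ioe ytjd aua ukgp wwfb bpayq voz zndjy mrdx hvb rwigh geneu kxo
Hunk 2: at line 7 remove [bpayq,voz,zndjy] add [jih,wxen] -> 14 lines: uabu xdqt ioe ytjd aua ukgp wwfb jih wxen mrdx hvb rwigh geneu kxo
Hunk 3: at line 7 remove [wxen,mrdx] add [ovk,aeyrf,aiwh] -> 15 lines: uabu xdqt ioe ytjd aua ukgp wwfb jih ovk aeyrf aiwh hvb rwigh geneu kxo
Final line count: 15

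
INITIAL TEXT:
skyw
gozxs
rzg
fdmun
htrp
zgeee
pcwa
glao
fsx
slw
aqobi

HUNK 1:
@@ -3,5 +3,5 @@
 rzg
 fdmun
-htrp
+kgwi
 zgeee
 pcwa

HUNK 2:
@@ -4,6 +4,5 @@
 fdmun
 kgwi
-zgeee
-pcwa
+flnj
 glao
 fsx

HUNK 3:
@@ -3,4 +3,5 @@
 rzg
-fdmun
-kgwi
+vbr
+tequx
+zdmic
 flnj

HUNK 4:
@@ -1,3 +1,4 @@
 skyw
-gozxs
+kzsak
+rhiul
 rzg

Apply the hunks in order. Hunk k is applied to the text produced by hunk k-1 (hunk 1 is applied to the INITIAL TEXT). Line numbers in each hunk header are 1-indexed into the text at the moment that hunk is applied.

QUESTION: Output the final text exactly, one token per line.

Hunk 1: at line 3 remove [htrp] add [kgwi] -> 11 lines: skyw gozxs rzg fdmun kgwi zgeee pcwa glao fsx slw aqobi
Hunk 2: at line 4 remove [zgeee,pcwa] add [flnj] -> 10 lines: skyw gozxs rzg fdmun kgwi flnj glao fsx slw aqobi
Hunk 3: at line 3 remove [fdmun,kgwi] add [vbr,tequx,zdmic] -> 11 lines: skyw gozxs rzg vbr tequx zdmic flnj glao fsx slw aqobi
Hunk 4: at line 1 remove [gozxs] add [kzsak,rhiul] -> 12 lines: skyw kzsak rhiul rzg vbr tequx zdmic flnj glao fsx slw aqobi

Answer: skyw
kzsak
rhiul
rzg
vbr
tequx
zdmic
flnj
glao
fsx
slw
aqobi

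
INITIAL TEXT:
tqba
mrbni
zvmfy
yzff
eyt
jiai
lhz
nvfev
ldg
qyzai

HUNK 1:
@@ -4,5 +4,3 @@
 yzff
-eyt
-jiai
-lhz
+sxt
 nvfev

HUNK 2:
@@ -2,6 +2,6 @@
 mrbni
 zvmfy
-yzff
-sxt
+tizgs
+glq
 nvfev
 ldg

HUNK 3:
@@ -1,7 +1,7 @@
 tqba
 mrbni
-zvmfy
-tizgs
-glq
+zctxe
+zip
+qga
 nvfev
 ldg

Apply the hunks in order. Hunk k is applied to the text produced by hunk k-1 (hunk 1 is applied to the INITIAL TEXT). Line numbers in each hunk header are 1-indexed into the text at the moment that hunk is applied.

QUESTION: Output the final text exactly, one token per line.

Hunk 1: at line 4 remove [eyt,jiai,lhz] add [sxt] -> 8 lines: tqba mrbni zvmfy yzff sxt nvfev ldg qyzai
Hunk 2: at line 2 remove [yzff,sxt] add [tizgs,glq] -> 8 lines: tqba mrbni zvmfy tizgs glq nvfev ldg qyzai
Hunk 3: at line 1 remove [zvmfy,tizgs,glq] add [zctxe,zip,qga] -> 8 lines: tqba mrbni zctxe zip qga nvfev ldg qyzai

Answer: tqba
mrbni
zctxe
zip
qga
nvfev
ldg
qyzai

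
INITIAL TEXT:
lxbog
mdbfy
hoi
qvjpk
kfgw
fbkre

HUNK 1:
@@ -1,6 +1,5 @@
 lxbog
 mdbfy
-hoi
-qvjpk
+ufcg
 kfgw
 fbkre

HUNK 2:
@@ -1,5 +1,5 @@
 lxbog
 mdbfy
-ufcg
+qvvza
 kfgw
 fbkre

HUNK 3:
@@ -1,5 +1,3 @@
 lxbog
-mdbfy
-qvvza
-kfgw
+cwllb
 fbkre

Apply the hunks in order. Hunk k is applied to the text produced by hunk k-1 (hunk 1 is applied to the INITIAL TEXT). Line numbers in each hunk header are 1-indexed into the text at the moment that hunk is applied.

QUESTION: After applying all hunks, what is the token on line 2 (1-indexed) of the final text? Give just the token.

Answer: cwllb

Derivation:
Hunk 1: at line 1 remove [hoi,qvjpk] add [ufcg] -> 5 lines: lxbog mdbfy ufcg kfgw fbkre
Hunk 2: at line 1 remove [ufcg] add [qvvza] -> 5 lines: lxbog mdbfy qvvza kfgw fbkre
Hunk 3: at line 1 remove [mdbfy,qvvza,kfgw] add [cwllb] -> 3 lines: lxbog cwllb fbkre
Final line 2: cwllb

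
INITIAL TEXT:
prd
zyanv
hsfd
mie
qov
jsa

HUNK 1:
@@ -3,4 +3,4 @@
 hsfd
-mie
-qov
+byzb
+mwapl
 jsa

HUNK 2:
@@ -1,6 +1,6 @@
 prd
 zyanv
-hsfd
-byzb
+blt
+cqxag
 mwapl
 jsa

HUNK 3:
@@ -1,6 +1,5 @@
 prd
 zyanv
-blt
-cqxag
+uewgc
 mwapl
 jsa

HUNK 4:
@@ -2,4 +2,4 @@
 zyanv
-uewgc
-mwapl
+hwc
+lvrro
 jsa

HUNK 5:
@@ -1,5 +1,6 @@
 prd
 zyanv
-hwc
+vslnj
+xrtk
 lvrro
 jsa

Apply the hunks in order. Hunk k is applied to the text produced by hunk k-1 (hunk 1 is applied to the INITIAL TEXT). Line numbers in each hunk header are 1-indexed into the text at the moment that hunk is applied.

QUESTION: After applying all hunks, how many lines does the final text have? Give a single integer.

Hunk 1: at line 3 remove [mie,qov] add [byzb,mwapl] -> 6 lines: prd zyanv hsfd byzb mwapl jsa
Hunk 2: at line 1 remove [hsfd,byzb] add [blt,cqxag] -> 6 lines: prd zyanv blt cqxag mwapl jsa
Hunk 3: at line 1 remove [blt,cqxag] add [uewgc] -> 5 lines: prd zyanv uewgc mwapl jsa
Hunk 4: at line 2 remove [uewgc,mwapl] add [hwc,lvrro] -> 5 lines: prd zyanv hwc lvrro jsa
Hunk 5: at line 1 remove [hwc] add [vslnj,xrtk] -> 6 lines: prd zyanv vslnj xrtk lvrro jsa
Final line count: 6

Answer: 6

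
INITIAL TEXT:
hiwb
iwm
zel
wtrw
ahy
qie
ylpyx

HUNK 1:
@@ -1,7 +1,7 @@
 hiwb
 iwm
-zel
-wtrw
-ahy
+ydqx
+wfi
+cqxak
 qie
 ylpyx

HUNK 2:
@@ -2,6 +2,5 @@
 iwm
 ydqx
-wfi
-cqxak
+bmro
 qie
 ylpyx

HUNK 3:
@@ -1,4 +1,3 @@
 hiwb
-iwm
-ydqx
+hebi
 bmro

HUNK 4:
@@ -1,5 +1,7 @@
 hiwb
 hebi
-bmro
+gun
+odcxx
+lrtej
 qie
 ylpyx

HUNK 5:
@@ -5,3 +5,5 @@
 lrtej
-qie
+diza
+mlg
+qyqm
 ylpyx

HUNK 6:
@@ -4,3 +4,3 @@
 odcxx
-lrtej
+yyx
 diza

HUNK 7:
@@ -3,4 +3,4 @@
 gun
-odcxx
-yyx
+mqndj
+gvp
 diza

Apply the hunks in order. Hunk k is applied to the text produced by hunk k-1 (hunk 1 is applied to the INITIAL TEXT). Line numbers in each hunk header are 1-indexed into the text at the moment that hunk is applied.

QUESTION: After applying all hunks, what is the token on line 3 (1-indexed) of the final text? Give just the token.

Answer: gun

Derivation:
Hunk 1: at line 1 remove [zel,wtrw,ahy] add [ydqx,wfi,cqxak] -> 7 lines: hiwb iwm ydqx wfi cqxak qie ylpyx
Hunk 2: at line 2 remove [wfi,cqxak] add [bmro] -> 6 lines: hiwb iwm ydqx bmro qie ylpyx
Hunk 3: at line 1 remove [iwm,ydqx] add [hebi] -> 5 lines: hiwb hebi bmro qie ylpyx
Hunk 4: at line 1 remove [bmro] add [gun,odcxx,lrtej] -> 7 lines: hiwb hebi gun odcxx lrtej qie ylpyx
Hunk 5: at line 5 remove [qie] add [diza,mlg,qyqm] -> 9 lines: hiwb hebi gun odcxx lrtej diza mlg qyqm ylpyx
Hunk 6: at line 4 remove [lrtej] add [yyx] -> 9 lines: hiwb hebi gun odcxx yyx diza mlg qyqm ylpyx
Hunk 7: at line 3 remove [odcxx,yyx] add [mqndj,gvp] -> 9 lines: hiwb hebi gun mqndj gvp diza mlg qyqm ylpyx
Final line 3: gun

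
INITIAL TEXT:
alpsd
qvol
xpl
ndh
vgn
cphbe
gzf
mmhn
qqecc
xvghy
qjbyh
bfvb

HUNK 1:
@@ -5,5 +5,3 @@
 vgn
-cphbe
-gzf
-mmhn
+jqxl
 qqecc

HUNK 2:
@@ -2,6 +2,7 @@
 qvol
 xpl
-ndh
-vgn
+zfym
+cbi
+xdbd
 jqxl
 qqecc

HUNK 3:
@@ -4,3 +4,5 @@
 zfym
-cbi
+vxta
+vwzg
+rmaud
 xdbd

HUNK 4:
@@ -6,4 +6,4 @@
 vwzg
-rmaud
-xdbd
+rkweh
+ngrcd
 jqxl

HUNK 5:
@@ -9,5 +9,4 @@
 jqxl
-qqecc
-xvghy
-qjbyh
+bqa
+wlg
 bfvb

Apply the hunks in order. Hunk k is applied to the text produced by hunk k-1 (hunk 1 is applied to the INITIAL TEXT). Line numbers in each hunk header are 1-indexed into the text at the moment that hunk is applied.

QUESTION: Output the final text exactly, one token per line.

Answer: alpsd
qvol
xpl
zfym
vxta
vwzg
rkweh
ngrcd
jqxl
bqa
wlg
bfvb

Derivation:
Hunk 1: at line 5 remove [cphbe,gzf,mmhn] add [jqxl] -> 10 lines: alpsd qvol xpl ndh vgn jqxl qqecc xvghy qjbyh bfvb
Hunk 2: at line 2 remove [ndh,vgn] add [zfym,cbi,xdbd] -> 11 lines: alpsd qvol xpl zfym cbi xdbd jqxl qqecc xvghy qjbyh bfvb
Hunk 3: at line 4 remove [cbi] add [vxta,vwzg,rmaud] -> 13 lines: alpsd qvol xpl zfym vxta vwzg rmaud xdbd jqxl qqecc xvghy qjbyh bfvb
Hunk 4: at line 6 remove [rmaud,xdbd] add [rkweh,ngrcd] -> 13 lines: alpsd qvol xpl zfym vxta vwzg rkweh ngrcd jqxl qqecc xvghy qjbyh bfvb
Hunk 5: at line 9 remove [qqecc,xvghy,qjbyh] add [bqa,wlg] -> 12 lines: alpsd qvol xpl zfym vxta vwzg rkweh ngrcd jqxl bqa wlg bfvb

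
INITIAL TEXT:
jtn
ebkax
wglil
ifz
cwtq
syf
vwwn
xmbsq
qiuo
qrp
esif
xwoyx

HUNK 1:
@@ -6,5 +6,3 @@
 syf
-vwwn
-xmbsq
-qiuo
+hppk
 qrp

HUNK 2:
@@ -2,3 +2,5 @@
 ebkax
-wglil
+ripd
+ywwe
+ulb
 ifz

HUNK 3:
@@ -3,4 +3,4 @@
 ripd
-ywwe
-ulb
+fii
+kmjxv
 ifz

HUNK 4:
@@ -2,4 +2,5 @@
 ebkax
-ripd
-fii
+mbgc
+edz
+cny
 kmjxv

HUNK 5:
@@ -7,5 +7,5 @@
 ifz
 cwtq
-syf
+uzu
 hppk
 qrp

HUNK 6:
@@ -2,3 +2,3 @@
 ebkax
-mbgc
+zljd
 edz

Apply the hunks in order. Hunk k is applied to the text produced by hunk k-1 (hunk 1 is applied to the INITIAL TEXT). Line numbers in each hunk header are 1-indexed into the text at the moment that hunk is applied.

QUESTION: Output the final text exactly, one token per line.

Answer: jtn
ebkax
zljd
edz
cny
kmjxv
ifz
cwtq
uzu
hppk
qrp
esif
xwoyx

Derivation:
Hunk 1: at line 6 remove [vwwn,xmbsq,qiuo] add [hppk] -> 10 lines: jtn ebkax wglil ifz cwtq syf hppk qrp esif xwoyx
Hunk 2: at line 2 remove [wglil] add [ripd,ywwe,ulb] -> 12 lines: jtn ebkax ripd ywwe ulb ifz cwtq syf hppk qrp esif xwoyx
Hunk 3: at line 3 remove [ywwe,ulb] add [fii,kmjxv] -> 12 lines: jtn ebkax ripd fii kmjxv ifz cwtq syf hppk qrp esif xwoyx
Hunk 4: at line 2 remove [ripd,fii] add [mbgc,edz,cny] -> 13 lines: jtn ebkax mbgc edz cny kmjxv ifz cwtq syf hppk qrp esif xwoyx
Hunk 5: at line 7 remove [syf] add [uzu] -> 13 lines: jtn ebkax mbgc edz cny kmjxv ifz cwtq uzu hppk qrp esif xwoyx
Hunk 6: at line 2 remove [mbgc] add [zljd] -> 13 lines: jtn ebkax zljd edz cny kmjxv ifz cwtq uzu hppk qrp esif xwoyx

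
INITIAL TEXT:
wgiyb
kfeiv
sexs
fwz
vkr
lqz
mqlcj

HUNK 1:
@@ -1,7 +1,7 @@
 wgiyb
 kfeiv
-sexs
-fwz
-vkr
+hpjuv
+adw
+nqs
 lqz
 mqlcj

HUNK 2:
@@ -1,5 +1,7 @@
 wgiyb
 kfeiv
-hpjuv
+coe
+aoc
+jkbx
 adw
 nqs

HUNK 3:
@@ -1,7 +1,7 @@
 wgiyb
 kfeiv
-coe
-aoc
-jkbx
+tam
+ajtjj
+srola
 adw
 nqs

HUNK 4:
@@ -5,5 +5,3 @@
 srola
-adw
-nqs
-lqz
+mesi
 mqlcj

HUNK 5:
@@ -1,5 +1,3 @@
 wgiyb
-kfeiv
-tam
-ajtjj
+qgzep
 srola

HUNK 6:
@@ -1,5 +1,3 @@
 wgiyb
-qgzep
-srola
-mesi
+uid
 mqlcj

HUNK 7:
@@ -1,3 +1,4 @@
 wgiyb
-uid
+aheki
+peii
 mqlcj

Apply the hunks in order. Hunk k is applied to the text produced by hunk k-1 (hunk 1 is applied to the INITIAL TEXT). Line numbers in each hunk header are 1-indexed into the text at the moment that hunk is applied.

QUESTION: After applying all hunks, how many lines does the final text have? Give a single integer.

Hunk 1: at line 1 remove [sexs,fwz,vkr] add [hpjuv,adw,nqs] -> 7 lines: wgiyb kfeiv hpjuv adw nqs lqz mqlcj
Hunk 2: at line 1 remove [hpjuv] add [coe,aoc,jkbx] -> 9 lines: wgiyb kfeiv coe aoc jkbx adw nqs lqz mqlcj
Hunk 3: at line 1 remove [coe,aoc,jkbx] add [tam,ajtjj,srola] -> 9 lines: wgiyb kfeiv tam ajtjj srola adw nqs lqz mqlcj
Hunk 4: at line 5 remove [adw,nqs,lqz] add [mesi] -> 7 lines: wgiyb kfeiv tam ajtjj srola mesi mqlcj
Hunk 5: at line 1 remove [kfeiv,tam,ajtjj] add [qgzep] -> 5 lines: wgiyb qgzep srola mesi mqlcj
Hunk 6: at line 1 remove [qgzep,srola,mesi] add [uid] -> 3 lines: wgiyb uid mqlcj
Hunk 7: at line 1 remove [uid] add [aheki,peii] -> 4 lines: wgiyb aheki peii mqlcj
Final line count: 4

Answer: 4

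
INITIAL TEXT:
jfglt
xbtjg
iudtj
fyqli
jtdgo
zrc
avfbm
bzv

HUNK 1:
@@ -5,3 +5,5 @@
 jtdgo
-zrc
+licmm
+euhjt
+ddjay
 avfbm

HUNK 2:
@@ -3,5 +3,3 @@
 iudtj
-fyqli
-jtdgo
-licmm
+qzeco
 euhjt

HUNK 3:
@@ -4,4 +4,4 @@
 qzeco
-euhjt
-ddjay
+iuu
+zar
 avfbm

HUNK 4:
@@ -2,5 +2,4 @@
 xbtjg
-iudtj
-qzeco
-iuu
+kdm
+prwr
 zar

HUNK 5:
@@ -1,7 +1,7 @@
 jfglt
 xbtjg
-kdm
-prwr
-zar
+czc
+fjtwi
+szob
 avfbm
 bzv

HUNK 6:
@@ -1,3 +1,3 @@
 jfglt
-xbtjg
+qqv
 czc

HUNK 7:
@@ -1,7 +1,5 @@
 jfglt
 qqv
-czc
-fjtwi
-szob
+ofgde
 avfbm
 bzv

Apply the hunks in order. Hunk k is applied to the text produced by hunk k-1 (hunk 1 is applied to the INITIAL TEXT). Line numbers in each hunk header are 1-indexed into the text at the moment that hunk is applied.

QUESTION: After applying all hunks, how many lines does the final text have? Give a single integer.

Answer: 5

Derivation:
Hunk 1: at line 5 remove [zrc] add [licmm,euhjt,ddjay] -> 10 lines: jfglt xbtjg iudtj fyqli jtdgo licmm euhjt ddjay avfbm bzv
Hunk 2: at line 3 remove [fyqli,jtdgo,licmm] add [qzeco] -> 8 lines: jfglt xbtjg iudtj qzeco euhjt ddjay avfbm bzv
Hunk 3: at line 4 remove [euhjt,ddjay] add [iuu,zar] -> 8 lines: jfglt xbtjg iudtj qzeco iuu zar avfbm bzv
Hunk 4: at line 2 remove [iudtj,qzeco,iuu] add [kdm,prwr] -> 7 lines: jfglt xbtjg kdm prwr zar avfbm bzv
Hunk 5: at line 1 remove [kdm,prwr,zar] add [czc,fjtwi,szob] -> 7 lines: jfglt xbtjg czc fjtwi szob avfbm bzv
Hunk 6: at line 1 remove [xbtjg] add [qqv] -> 7 lines: jfglt qqv czc fjtwi szob avfbm bzv
Hunk 7: at line 1 remove [czc,fjtwi,szob] add [ofgde] -> 5 lines: jfglt qqv ofgde avfbm bzv
Final line count: 5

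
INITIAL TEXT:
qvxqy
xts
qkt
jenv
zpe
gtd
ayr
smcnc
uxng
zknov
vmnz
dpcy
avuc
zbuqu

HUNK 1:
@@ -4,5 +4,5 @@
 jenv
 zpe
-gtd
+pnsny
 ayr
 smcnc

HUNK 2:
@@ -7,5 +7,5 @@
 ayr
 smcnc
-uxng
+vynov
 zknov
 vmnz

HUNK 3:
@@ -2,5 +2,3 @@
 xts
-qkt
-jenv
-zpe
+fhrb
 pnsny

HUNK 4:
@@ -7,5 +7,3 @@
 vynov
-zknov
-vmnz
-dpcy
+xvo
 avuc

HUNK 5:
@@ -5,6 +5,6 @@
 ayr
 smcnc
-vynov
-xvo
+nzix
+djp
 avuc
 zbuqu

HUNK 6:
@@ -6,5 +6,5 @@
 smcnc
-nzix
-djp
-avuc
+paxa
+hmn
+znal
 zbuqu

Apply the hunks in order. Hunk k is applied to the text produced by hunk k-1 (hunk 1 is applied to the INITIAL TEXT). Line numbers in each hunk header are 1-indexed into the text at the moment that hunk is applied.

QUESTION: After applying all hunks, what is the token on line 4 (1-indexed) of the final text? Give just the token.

Hunk 1: at line 4 remove [gtd] add [pnsny] -> 14 lines: qvxqy xts qkt jenv zpe pnsny ayr smcnc uxng zknov vmnz dpcy avuc zbuqu
Hunk 2: at line 7 remove [uxng] add [vynov] -> 14 lines: qvxqy xts qkt jenv zpe pnsny ayr smcnc vynov zknov vmnz dpcy avuc zbuqu
Hunk 3: at line 2 remove [qkt,jenv,zpe] add [fhrb] -> 12 lines: qvxqy xts fhrb pnsny ayr smcnc vynov zknov vmnz dpcy avuc zbuqu
Hunk 4: at line 7 remove [zknov,vmnz,dpcy] add [xvo] -> 10 lines: qvxqy xts fhrb pnsny ayr smcnc vynov xvo avuc zbuqu
Hunk 5: at line 5 remove [vynov,xvo] add [nzix,djp] -> 10 lines: qvxqy xts fhrb pnsny ayr smcnc nzix djp avuc zbuqu
Hunk 6: at line 6 remove [nzix,djp,avuc] add [paxa,hmn,znal] -> 10 lines: qvxqy xts fhrb pnsny ayr smcnc paxa hmn znal zbuqu
Final line 4: pnsny

Answer: pnsny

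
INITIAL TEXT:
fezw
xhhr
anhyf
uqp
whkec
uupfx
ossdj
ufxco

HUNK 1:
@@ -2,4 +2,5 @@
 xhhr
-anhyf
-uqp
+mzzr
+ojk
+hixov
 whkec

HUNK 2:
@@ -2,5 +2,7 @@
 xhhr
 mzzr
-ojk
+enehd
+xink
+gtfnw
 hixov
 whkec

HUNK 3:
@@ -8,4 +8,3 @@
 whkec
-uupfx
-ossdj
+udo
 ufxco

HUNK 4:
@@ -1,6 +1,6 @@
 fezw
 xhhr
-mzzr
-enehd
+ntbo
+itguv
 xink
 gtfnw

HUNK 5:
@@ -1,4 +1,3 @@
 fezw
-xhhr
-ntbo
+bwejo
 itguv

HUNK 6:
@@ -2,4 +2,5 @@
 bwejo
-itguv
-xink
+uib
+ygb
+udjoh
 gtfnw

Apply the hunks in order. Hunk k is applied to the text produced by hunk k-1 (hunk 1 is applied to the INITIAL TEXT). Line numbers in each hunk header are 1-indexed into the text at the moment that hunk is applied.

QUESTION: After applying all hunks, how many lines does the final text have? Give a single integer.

Answer: 10

Derivation:
Hunk 1: at line 2 remove [anhyf,uqp] add [mzzr,ojk,hixov] -> 9 lines: fezw xhhr mzzr ojk hixov whkec uupfx ossdj ufxco
Hunk 2: at line 2 remove [ojk] add [enehd,xink,gtfnw] -> 11 lines: fezw xhhr mzzr enehd xink gtfnw hixov whkec uupfx ossdj ufxco
Hunk 3: at line 8 remove [uupfx,ossdj] add [udo] -> 10 lines: fezw xhhr mzzr enehd xink gtfnw hixov whkec udo ufxco
Hunk 4: at line 1 remove [mzzr,enehd] add [ntbo,itguv] -> 10 lines: fezw xhhr ntbo itguv xink gtfnw hixov whkec udo ufxco
Hunk 5: at line 1 remove [xhhr,ntbo] add [bwejo] -> 9 lines: fezw bwejo itguv xink gtfnw hixov whkec udo ufxco
Hunk 6: at line 2 remove [itguv,xink] add [uib,ygb,udjoh] -> 10 lines: fezw bwejo uib ygb udjoh gtfnw hixov whkec udo ufxco
Final line count: 10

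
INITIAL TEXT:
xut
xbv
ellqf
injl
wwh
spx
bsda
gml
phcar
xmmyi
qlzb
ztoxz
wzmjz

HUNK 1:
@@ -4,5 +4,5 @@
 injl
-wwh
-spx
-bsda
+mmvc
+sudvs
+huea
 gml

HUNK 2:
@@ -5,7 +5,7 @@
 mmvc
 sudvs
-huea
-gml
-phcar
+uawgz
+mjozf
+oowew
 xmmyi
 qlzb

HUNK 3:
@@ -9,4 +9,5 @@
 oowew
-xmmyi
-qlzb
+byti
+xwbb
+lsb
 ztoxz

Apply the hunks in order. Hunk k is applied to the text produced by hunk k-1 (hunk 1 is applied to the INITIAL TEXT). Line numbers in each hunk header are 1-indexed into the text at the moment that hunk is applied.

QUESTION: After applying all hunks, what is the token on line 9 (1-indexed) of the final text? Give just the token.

Answer: oowew

Derivation:
Hunk 1: at line 4 remove [wwh,spx,bsda] add [mmvc,sudvs,huea] -> 13 lines: xut xbv ellqf injl mmvc sudvs huea gml phcar xmmyi qlzb ztoxz wzmjz
Hunk 2: at line 5 remove [huea,gml,phcar] add [uawgz,mjozf,oowew] -> 13 lines: xut xbv ellqf injl mmvc sudvs uawgz mjozf oowew xmmyi qlzb ztoxz wzmjz
Hunk 3: at line 9 remove [xmmyi,qlzb] add [byti,xwbb,lsb] -> 14 lines: xut xbv ellqf injl mmvc sudvs uawgz mjozf oowew byti xwbb lsb ztoxz wzmjz
Final line 9: oowew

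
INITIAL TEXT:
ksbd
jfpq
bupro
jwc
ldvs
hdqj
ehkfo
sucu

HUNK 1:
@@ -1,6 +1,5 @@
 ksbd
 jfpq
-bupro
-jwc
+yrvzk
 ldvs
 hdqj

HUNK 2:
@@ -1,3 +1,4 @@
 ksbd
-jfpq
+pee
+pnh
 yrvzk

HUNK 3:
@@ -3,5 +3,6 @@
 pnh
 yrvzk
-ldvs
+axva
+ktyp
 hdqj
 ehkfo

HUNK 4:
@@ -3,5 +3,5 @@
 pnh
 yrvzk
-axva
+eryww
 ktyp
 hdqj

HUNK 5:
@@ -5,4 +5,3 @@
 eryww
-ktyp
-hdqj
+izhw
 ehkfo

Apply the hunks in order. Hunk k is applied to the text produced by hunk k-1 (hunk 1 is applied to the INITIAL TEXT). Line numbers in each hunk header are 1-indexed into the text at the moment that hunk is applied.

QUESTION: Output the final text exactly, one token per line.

Hunk 1: at line 1 remove [bupro,jwc] add [yrvzk] -> 7 lines: ksbd jfpq yrvzk ldvs hdqj ehkfo sucu
Hunk 2: at line 1 remove [jfpq] add [pee,pnh] -> 8 lines: ksbd pee pnh yrvzk ldvs hdqj ehkfo sucu
Hunk 3: at line 3 remove [ldvs] add [axva,ktyp] -> 9 lines: ksbd pee pnh yrvzk axva ktyp hdqj ehkfo sucu
Hunk 4: at line 3 remove [axva] add [eryww] -> 9 lines: ksbd pee pnh yrvzk eryww ktyp hdqj ehkfo sucu
Hunk 5: at line 5 remove [ktyp,hdqj] add [izhw] -> 8 lines: ksbd pee pnh yrvzk eryww izhw ehkfo sucu

Answer: ksbd
pee
pnh
yrvzk
eryww
izhw
ehkfo
sucu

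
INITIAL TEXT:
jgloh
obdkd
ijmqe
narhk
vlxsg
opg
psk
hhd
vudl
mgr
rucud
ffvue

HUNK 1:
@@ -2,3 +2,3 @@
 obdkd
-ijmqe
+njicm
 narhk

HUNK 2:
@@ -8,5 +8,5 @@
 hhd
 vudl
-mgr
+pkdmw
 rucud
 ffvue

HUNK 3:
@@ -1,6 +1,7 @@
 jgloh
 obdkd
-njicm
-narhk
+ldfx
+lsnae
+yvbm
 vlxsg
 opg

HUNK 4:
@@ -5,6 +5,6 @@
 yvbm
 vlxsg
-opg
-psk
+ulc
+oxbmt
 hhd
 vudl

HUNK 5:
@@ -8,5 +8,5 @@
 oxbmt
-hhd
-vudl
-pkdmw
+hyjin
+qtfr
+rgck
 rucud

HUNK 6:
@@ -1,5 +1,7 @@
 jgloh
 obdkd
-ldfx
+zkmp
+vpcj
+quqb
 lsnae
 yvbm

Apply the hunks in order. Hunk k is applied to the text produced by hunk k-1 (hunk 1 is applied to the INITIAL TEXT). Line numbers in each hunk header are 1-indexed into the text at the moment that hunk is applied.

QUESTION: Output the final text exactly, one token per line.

Hunk 1: at line 2 remove [ijmqe] add [njicm] -> 12 lines: jgloh obdkd njicm narhk vlxsg opg psk hhd vudl mgr rucud ffvue
Hunk 2: at line 8 remove [mgr] add [pkdmw] -> 12 lines: jgloh obdkd njicm narhk vlxsg opg psk hhd vudl pkdmw rucud ffvue
Hunk 3: at line 1 remove [njicm,narhk] add [ldfx,lsnae,yvbm] -> 13 lines: jgloh obdkd ldfx lsnae yvbm vlxsg opg psk hhd vudl pkdmw rucud ffvue
Hunk 4: at line 5 remove [opg,psk] add [ulc,oxbmt] -> 13 lines: jgloh obdkd ldfx lsnae yvbm vlxsg ulc oxbmt hhd vudl pkdmw rucud ffvue
Hunk 5: at line 8 remove [hhd,vudl,pkdmw] add [hyjin,qtfr,rgck] -> 13 lines: jgloh obdkd ldfx lsnae yvbm vlxsg ulc oxbmt hyjin qtfr rgck rucud ffvue
Hunk 6: at line 1 remove [ldfx] add [zkmp,vpcj,quqb] -> 15 lines: jgloh obdkd zkmp vpcj quqb lsnae yvbm vlxsg ulc oxbmt hyjin qtfr rgck rucud ffvue

Answer: jgloh
obdkd
zkmp
vpcj
quqb
lsnae
yvbm
vlxsg
ulc
oxbmt
hyjin
qtfr
rgck
rucud
ffvue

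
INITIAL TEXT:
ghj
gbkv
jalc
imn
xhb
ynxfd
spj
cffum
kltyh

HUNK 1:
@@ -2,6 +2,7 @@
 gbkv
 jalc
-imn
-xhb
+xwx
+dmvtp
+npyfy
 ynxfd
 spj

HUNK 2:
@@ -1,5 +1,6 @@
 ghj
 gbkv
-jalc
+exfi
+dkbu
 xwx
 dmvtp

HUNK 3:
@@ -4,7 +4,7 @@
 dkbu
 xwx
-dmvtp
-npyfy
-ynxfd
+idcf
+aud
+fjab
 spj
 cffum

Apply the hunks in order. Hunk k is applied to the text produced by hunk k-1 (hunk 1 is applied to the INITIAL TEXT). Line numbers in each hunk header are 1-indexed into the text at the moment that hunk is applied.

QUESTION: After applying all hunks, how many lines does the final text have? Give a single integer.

Answer: 11

Derivation:
Hunk 1: at line 2 remove [imn,xhb] add [xwx,dmvtp,npyfy] -> 10 lines: ghj gbkv jalc xwx dmvtp npyfy ynxfd spj cffum kltyh
Hunk 2: at line 1 remove [jalc] add [exfi,dkbu] -> 11 lines: ghj gbkv exfi dkbu xwx dmvtp npyfy ynxfd spj cffum kltyh
Hunk 3: at line 4 remove [dmvtp,npyfy,ynxfd] add [idcf,aud,fjab] -> 11 lines: ghj gbkv exfi dkbu xwx idcf aud fjab spj cffum kltyh
Final line count: 11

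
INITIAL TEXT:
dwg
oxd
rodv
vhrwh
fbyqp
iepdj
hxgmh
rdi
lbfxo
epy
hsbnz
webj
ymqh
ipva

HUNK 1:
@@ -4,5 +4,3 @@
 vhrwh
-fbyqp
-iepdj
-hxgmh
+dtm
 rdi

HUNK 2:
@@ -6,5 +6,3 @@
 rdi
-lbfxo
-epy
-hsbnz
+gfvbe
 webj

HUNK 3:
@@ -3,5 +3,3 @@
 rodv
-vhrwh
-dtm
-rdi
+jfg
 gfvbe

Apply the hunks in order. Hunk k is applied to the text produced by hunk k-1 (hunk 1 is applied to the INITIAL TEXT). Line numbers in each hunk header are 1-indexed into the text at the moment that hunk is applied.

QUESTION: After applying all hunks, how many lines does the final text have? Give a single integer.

Answer: 8

Derivation:
Hunk 1: at line 4 remove [fbyqp,iepdj,hxgmh] add [dtm] -> 12 lines: dwg oxd rodv vhrwh dtm rdi lbfxo epy hsbnz webj ymqh ipva
Hunk 2: at line 6 remove [lbfxo,epy,hsbnz] add [gfvbe] -> 10 lines: dwg oxd rodv vhrwh dtm rdi gfvbe webj ymqh ipva
Hunk 3: at line 3 remove [vhrwh,dtm,rdi] add [jfg] -> 8 lines: dwg oxd rodv jfg gfvbe webj ymqh ipva
Final line count: 8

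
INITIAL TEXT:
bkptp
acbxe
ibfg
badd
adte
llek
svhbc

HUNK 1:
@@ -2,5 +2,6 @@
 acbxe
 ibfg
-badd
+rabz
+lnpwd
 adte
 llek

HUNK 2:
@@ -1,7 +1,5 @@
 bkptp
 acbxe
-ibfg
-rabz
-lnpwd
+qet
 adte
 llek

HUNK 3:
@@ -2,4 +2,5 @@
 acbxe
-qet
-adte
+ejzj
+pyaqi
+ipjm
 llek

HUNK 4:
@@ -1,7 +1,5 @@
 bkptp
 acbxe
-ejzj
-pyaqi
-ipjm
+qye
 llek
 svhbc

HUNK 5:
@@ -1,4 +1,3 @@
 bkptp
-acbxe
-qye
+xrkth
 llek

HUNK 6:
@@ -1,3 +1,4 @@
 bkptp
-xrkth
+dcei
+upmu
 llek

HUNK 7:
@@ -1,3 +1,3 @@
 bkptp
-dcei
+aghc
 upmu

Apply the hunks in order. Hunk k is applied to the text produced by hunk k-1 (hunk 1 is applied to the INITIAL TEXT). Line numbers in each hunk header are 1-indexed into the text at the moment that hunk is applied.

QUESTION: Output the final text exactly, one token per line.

Hunk 1: at line 2 remove [badd] add [rabz,lnpwd] -> 8 lines: bkptp acbxe ibfg rabz lnpwd adte llek svhbc
Hunk 2: at line 1 remove [ibfg,rabz,lnpwd] add [qet] -> 6 lines: bkptp acbxe qet adte llek svhbc
Hunk 3: at line 2 remove [qet,adte] add [ejzj,pyaqi,ipjm] -> 7 lines: bkptp acbxe ejzj pyaqi ipjm llek svhbc
Hunk 4: at line 1 remove [ejzj,pyaqi,ipjm] add [qye] -> 5 lines: bkptp acbxe qye llek svhbc
Hunk 5: at line 1 remove [acbxe,qye] add [xrkth] -> 4 lines: bkptp xrkth llek svhbc
Hunk 6: at line 1 remove [xrkth] add [dcei,upmu] -> 5 lines: bkptp dcei upmu llek svhbc
Hunk 7: at line 1 remove [dcei] add [aghc] -> 5 lines: bkptp aghc upmu llek svhbc

Answer: bkptp
aghc
upmu
llek
svhbc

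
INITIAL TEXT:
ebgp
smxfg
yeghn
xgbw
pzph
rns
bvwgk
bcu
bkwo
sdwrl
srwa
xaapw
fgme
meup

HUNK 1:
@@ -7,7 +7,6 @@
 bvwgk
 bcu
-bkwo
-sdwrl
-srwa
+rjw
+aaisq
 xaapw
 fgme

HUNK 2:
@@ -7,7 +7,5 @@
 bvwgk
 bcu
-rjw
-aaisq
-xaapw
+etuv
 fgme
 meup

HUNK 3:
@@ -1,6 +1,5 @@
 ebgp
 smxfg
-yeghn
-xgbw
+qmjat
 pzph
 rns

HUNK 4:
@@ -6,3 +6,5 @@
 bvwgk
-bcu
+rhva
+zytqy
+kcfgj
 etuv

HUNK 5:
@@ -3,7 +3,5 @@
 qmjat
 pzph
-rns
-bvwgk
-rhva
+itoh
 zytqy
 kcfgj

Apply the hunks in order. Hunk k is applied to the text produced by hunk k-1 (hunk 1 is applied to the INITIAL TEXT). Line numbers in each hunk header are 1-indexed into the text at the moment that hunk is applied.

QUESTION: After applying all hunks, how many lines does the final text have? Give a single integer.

Hunk 1: at line 7 remove [bkwo,sdwrl,srwa] add [rjw,aaisq] -> 13 lines: ebgp smxfg yeghn xgbw pzph rns bvwgk bcu rjw aaisq xaapw fgme meup
Hunk 2: at line 7 remove [rjw,aaisq,xaapw] add [etuv] -> 11 lines: ebgp smxfg yeghn xgbw pzph rns bvwgk bcu etuv fgme meup
Hunk 3: at line 1 remove [yeghn,xgbw] add [qmjat] -> 10 lines: ebgp smxfg qmjat pzph rns bvwgk bcu etuv fgme meup
Hunk 4: at line 6 remove [bcu] add [rhva,zytqy,kcfgj] -> 12 lines: ebgp smxfg qmjat pzph rns bvwgk rhva zytqy kcfgj etuv fgme meup
Hunk 5: at line 3 remove [rns,bvwgk,rhva] add [itoh] -> 10 lines: ebgp smxfg qmjat pzph itoh zytqy kcfgj etuv fgme meup
Final line count: 10

Answer: 10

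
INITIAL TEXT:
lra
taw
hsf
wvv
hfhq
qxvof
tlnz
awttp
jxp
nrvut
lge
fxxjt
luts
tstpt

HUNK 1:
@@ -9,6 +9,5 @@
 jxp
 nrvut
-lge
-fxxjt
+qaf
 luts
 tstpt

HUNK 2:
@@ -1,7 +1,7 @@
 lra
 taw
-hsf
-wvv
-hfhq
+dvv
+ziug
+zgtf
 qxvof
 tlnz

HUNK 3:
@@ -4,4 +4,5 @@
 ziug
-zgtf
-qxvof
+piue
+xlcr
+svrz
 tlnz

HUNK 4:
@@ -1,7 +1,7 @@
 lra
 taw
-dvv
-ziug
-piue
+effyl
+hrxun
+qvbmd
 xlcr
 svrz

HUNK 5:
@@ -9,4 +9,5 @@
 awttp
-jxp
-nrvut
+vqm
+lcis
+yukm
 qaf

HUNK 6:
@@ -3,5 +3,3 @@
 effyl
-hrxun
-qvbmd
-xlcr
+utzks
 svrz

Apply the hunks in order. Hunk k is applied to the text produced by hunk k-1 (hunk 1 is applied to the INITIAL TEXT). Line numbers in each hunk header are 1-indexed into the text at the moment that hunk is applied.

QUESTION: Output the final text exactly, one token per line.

Answer: lra
taw
effyl
utzks
svrz
tlnz
awttp
vqm
lcis
yukm
qaf
luts
tstpt

Derivation:
Hunk 1: at line 9 remove [lge,fxxjt] add [qaf] -> 13 lines: lra taw hsf wvv hfhq qxvof tlnz awttp jxp nrvut qaf luts tstpt
Hunk 2: at line 1 remove [hsf,wvv,hfhq] add [dvv,ziug,zgtf] -> 13 lines: lra taw dvv ziug zgtf qxvof tlnz awttp jxp nrvut qaf luts tstpt
Hunk 3: at line 4 remove [zgtf,qxvof] add [piue,xlcr,svrz] -> 14 lines: lra taw dvv ziug piue xlcr svrz tlnz awttp jxp nrvut qaf luts tstpt
Hunk 4: at line 1 remove [dvv,ziug,piue] add [effyl,hrxun,qvbmd] -> 14 lines: lra taw effyl hrxun qvbmd xlcr svrz tlnz awttp jxp nrvut qaf luts tstpt
Hunk 5: at line 9 remove [jxp,nrvut] add [vqm,lcis,yukm] -> 15 lines: lra taw effyl hrxun qvbmd xlcr svrz tlnz awttp vqm lcis yukm qaf luts tstpt
Hunk 6: at line 3 remove [hrxun,qvbmd,xlcr] add [utzks] -> 13 lines: lra taw effyl utzks svrz tlnz awttp vqm lcis yukm qaf luts tstpt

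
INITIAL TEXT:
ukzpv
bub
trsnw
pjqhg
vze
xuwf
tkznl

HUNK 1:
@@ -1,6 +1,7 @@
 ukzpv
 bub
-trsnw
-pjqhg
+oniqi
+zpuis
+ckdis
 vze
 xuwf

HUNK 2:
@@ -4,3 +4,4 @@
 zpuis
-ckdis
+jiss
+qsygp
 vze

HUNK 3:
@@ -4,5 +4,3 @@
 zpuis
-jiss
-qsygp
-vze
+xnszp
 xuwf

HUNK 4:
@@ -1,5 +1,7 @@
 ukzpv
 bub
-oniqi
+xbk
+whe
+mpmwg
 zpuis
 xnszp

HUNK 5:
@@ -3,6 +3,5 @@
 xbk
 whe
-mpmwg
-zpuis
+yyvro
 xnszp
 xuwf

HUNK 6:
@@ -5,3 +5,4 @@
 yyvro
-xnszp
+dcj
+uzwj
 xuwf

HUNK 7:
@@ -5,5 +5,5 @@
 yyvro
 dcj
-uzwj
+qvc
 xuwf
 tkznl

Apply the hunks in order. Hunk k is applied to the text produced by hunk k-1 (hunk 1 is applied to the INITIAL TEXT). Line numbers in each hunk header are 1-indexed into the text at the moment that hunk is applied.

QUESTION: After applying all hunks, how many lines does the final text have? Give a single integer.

Answer: 9

Derivation:
Hunk 1: at line 1 remove [trsnw,pjqhg] add [oniqi,zpuis,ckdis] -> 8 lines: ukzpv bub oniqi zpuis ckdis vze xuwf tkznl
Hunk 2: at line 4 remove [ckdis] add [jiss,qsygp] -> 9 lines: ukzpv bub oniqi zpuis jiss qsygp vze xuwf tkznl
Hunk 3: at line 4 remove [jiss,qsygp,vze] add [xnszp] -> 7 lines: ukzpv bub oniqi zpuis xnszp xuwf tkznl
Hunk 4: at line 1 remove [oniqi] add [xbk,whe,mpmwg] -> 9 lines: ukzpv bub xbk whe mpmwg zpuis xnszp xuwf tkznl
Hunk 5: at line 3 remove [mpmwg,zpuis] add [yyvro] -> 8 lines: ukzpv bub xbk whe yyvro xnszp xuwf tkznl
Hunk 6: at line 5 remove [xnszp] add [dcj,uzwj] -> 9 lines: ukzpv bub xbk whe yyvro dcj uzwj xuwf tkznl
Hunk 7: at line 5 remove [uzwj] add [qvc] -> 9 lines: ukzpv bub xbk whe yyvro dcj qvc xuwf tkznl
Final line count: 9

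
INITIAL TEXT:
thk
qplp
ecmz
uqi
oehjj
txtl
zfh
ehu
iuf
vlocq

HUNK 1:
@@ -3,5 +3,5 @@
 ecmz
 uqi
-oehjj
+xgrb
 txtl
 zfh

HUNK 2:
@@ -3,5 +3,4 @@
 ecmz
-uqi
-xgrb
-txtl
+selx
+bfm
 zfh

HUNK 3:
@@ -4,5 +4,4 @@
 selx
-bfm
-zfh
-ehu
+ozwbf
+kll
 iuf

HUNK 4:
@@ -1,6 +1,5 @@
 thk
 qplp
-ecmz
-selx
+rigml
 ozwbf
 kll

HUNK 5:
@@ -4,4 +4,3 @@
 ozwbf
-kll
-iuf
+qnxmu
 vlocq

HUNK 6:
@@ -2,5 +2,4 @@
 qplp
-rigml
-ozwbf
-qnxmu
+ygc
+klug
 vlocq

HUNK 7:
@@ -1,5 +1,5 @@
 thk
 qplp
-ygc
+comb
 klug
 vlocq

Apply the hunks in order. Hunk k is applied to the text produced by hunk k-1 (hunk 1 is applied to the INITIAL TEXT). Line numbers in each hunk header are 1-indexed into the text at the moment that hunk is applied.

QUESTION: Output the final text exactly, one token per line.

Hunk 1: at line 3 remove [oehjj] add [xgrb] -> 10 lines: thk qplp ecmz uqi xgrb txtl zfh ehu iuf vlocq
Hunk 2: at line 3 remove [uqi,xgrb,txtl] add [selx,bfm] -> 9 lines: thk qplp ecmz selx bfm zfh ehu iuf vlocq
Hunk 3: at line 4 remove [bfm,zfh,ehu] add [ozwbf,kll] -> 8 lines: thk qplp ecmz selx ozwbf kll iuf vlocq
Hunk 4: at line 1 remove [ecmz,selx] add [rigml] -> 7 lines: thk qplp rigml ozwbf kll iuf vlocq
Hunk 5: at line 4 remove [kll,iuf] add [qnxmu] -> 6 lines: thk qplp rigml ozwbf qnxmu vlocq
Hunk 6: at line 2 remove [rigml,ozwbf,qnxmu] add [ygc,klug] -> 5 lines: thk qplp ygc klug vlocq
Hunk 7: at line 1 remove [ygc] add [comb] -> 5 lines: thk qplp comb klug vlocq

Answer: thk
qplp
comb
klug
vlocq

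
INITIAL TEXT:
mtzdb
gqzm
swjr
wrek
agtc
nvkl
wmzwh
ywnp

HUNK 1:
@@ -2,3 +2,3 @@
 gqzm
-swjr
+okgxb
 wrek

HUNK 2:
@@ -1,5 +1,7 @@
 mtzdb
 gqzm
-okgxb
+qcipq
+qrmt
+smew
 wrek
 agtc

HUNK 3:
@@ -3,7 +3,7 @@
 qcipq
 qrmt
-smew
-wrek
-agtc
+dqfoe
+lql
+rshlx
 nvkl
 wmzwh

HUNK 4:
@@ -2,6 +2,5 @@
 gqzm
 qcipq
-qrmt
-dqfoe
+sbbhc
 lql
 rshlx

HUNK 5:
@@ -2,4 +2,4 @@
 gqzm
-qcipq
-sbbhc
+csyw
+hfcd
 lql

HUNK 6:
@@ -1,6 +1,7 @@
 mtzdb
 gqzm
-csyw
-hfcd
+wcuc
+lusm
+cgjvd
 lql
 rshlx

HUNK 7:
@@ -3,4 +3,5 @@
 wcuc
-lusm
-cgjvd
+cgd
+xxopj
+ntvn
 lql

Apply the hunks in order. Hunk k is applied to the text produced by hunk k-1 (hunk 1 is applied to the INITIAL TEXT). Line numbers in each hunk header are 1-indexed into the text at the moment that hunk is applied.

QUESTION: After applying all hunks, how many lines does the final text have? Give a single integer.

Answer: 11

Derivation:
Hunk 1: at line 2 remove [swjr] add [okgxb] -> 8 lines: mtzdb gqzm okgxb wrek agtc nvkl wmzwh ywnp
Hunk 2: at line 1 remove [okgxb] add [qcipq,qrmt,smew] -> 10 lines: mtzdb gqzm qcipq qrmt smew wrek agtc nvkl wmzwh ywnp
Hunk 3: at line 3 remove [smew,wrek,agtc] add [dqfoe,lql,rshlx] -> 10 lines: mtzdb gqzm qcipq qrmt dqfoe lql rshlx nvkl wmzwh ywnp
Hunk 4: at line 2 remove [qrmt,dqfoe] add [sbbhc] -> 9 lines: mtzdb gqzm qcipq sbbhc lql rshlx nvkl wmzwh ywnp
Hunk 5: at line 2 remove [qcipq,sbbhc] add [csyw,hfcd] -> 9 lines: mtzdb gqzm csyw hfcd lql rshlx nvkl wmzwh ywnp
Hunk 6: at line 1 remove [csyw,hfcd] add [wcuc,lusm,cgjvd] -> 10 lines: mtzdb gqzm wcuc lusm cgjvd lql rshlx nvkl wmzwh ywnp
Hunk 7: at line 3 remove [lusm,cgjvd] add [cgd,xxopj,ntvn] -> 11 lines: mtzdb gqzm wcuc cgd xxopj ntvn lql rshlx nvkl wmzwh ywnp
Final line count: 11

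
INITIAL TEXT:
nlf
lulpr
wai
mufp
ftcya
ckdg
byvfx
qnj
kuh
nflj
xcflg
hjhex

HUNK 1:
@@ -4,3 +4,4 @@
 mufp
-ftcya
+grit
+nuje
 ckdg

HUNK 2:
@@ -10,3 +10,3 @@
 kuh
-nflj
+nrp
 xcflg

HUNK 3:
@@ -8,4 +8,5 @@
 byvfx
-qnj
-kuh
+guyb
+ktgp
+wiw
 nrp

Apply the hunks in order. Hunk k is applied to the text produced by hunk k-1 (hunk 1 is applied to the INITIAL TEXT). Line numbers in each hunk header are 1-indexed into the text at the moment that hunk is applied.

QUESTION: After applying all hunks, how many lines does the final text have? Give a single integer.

Hunk 1: at line 4 remove [ftcya] add [grit,nuje] -> 13 lines: nlf lulpr wai mufp grit nuje ckdg byvfx qnj kuh nflj xcflg hjhex
Hunk 2: at line 10 remove [nflj] add [nrp] -> 13 lines: nlf lulpr wai mufp grit nuje ckdg byvfx qnj kuh nrp xcflg hjhex
Hunk 3: at line 8 remove [qnj,kuh] add [guyb,ktgp,wiw] -> 14 lines: nlf lulpr wai mufp grit nuje ckdg byvfx guyb ktgp wiw nrp xcflg hjhex
Final line count: 14

Answer: 14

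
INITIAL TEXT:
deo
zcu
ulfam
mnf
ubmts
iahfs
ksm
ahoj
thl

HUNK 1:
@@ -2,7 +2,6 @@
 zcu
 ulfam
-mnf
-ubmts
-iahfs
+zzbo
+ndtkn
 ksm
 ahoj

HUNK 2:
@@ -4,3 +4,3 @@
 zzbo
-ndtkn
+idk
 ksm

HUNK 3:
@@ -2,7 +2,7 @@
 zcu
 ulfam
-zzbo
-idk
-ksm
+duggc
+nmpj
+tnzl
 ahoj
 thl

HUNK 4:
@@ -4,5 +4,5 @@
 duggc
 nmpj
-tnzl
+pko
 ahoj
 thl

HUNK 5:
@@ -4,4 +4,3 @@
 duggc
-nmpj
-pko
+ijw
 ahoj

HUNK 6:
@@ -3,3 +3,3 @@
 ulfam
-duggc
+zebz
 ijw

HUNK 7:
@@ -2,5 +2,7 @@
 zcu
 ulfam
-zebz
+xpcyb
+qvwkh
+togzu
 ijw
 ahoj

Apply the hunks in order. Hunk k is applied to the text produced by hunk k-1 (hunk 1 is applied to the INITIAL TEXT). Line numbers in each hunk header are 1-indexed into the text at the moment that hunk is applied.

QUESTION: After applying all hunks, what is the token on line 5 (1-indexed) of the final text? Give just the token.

Hunk 1: at line 2 remove [mnf,ubmts,iahfs] add [zzbo,ndtkn] -> 8 lines: deo zcu ulfam zzbo ndtkn ksm ahoj thl
Hunk 2: at line 4 remove [ndtkn] add [idk] -> 8 lines: deo zcu ulfam zzbo idk ksm ahoj thl
Hunk 3: at line 2 remove [zzbo,idk,ksm] add [duggc,nmpj,tnzl] -> 8 lines: deo zcu ulfam duggc nmpj tnzl ahoj thl
Hunk 4: at line 4 remove [tnzl] add [pko] -> 8 lines: deo zcu ulfam duggc nmpj pko ahoj thl
Hunk 5: at line 4 remove [nmpj,pko] add [ijw] -> 7 lines: deo zcu ulfam duggc ijw ahoj thl
Hunk 6: at line 3 remove [duggc] add [zebz] -> 7 lines: deo zcu ulfam zebz ijw ahoj thl
Hunk 7: at line 2 remove [zebz] add [xpcyb,qvwkh,togzu] -> 9 lines: deo zcu ulfam xpcyb qvwkh togzu ijw ahoj thl
Final line 5: qvwkh

Answer: qvwkh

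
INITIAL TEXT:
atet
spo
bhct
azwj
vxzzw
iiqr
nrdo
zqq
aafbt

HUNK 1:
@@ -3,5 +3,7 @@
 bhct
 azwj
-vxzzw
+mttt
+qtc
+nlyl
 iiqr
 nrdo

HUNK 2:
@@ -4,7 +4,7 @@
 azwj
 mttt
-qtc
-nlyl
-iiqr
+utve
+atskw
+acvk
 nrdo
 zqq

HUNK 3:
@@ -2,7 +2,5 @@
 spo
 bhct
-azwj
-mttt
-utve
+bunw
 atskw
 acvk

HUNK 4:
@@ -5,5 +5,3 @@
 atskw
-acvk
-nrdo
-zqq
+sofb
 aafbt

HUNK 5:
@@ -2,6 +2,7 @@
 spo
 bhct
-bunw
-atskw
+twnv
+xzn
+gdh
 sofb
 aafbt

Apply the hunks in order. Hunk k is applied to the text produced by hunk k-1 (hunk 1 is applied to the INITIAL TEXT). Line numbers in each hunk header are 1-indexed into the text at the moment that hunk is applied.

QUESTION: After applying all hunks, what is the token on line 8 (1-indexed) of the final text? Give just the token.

Hunk 1: at line 3 remove [vxzzw] add [mttt,qtc,nlyl] -> 11 lines: atet spo bhct azwj mttt qtc nlyl iiqr nrdo zqq aafbt
Hunk 2: at line 4 remove [qtc,nlyl,iiqr] add [utve,atskw,acvk] -> 11 lines: atet spo bhct azwj mttt utve atskw acvk nrdo zqq aafbt
Hunk 3: at line 2 remove [azwj,mttt,utve] add [bunw] -> 9 lines: atet spo bhct bunw atskw acvk nrdo zqq aafbt
Hunk 4: at line 5 remove [acvk,nrdo,zqq] add [sofb] -> 7 lines: atet spo bhct bunw atskw sofb aafbt
Hunk 5: at line 2 remove [bunw,atskw] add [twnv,xzn,gdh] -> 8 lines: atet spo bhct twnv xzn gdh sofb aafbt
Final line 8: aafbt

Answer: aafbt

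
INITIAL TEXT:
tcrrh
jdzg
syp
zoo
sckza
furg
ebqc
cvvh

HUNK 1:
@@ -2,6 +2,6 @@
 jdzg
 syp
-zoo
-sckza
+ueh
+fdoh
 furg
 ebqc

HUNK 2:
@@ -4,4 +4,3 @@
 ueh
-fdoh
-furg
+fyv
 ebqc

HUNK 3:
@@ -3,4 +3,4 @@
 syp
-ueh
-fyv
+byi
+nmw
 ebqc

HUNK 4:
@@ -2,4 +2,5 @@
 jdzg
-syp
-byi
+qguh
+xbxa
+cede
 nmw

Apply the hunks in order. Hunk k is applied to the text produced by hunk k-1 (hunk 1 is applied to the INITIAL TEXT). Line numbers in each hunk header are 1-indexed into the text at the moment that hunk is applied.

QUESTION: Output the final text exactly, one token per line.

Answer: tcrrh
jdzg
qguh
xbxa
cede
nmw
ebqc
cvvh

Derivation:
Hunk 1: at line 2 remove [zoo,sckza] add [ueh,fdoh] -> 8 lines: tcrrh jdzg syp ueh fdoh furg ebqc cvvh
Hunk 2: at line 4 remove [fdoh,furg] add [fyv] -> 7 lines: tcrrh jdzg syp ueh fyv ebqc cvvh
Hunk 3: at line 3 remove [ueh,fyv] add [byi,nmw] -> 7 lines: tcrrh jdzg syp byi nmw ebqc cvvh
Hunk 4: at line 2 remove [syp,byi] add [qguh,xbxa,cede] -> 8 lines: tcrrh jdzg qguh xbxa cede nmw ebqc cvvh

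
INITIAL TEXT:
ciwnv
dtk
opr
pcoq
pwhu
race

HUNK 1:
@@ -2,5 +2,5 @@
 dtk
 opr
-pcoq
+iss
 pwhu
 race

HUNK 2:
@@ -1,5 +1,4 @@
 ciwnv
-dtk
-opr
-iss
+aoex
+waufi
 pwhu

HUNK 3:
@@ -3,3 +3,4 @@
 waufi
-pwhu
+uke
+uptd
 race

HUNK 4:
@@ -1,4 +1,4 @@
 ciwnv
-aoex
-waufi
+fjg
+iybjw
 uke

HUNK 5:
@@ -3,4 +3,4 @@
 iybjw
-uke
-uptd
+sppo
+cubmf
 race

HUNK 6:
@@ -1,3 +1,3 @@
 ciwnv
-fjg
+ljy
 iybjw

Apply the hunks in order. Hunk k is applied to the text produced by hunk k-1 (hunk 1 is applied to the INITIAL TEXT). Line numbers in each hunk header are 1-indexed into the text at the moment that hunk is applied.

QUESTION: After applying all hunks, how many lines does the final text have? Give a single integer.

Hunk 1: at line 2 remove [pcoq] add [iss] -> 6 lines: ciwnv dtk opr iss pwhu race
Hunk 2: at line 1 remove [dtk,opr,iss] add [aoex,waufi] -> 5 lines: ciwnv aoex waufi pwhu race
Hunk 3: at line 3 remove [pwhu] add [uke,uptd] -> 6 lines: ciwnv aoex waufi uke uptd race
Hunk 4: at line 1 remove [aoex,waufi] add [fjg,iybjw] -> 6 lines: ciwnv fjg iybjw uke uptd race
Hunk 5: at line 3 remove [uke,uptd] add [sppo,cubmf] -> 6 lines: ciwnv fjg iybjw sppo cubmf race
Hunk 6: at line 1 remove [fjg] add [ljy] -> 6 lines: ciwnv ljy iybjw sppo cubmf race
Final line count: 6

Answer: 6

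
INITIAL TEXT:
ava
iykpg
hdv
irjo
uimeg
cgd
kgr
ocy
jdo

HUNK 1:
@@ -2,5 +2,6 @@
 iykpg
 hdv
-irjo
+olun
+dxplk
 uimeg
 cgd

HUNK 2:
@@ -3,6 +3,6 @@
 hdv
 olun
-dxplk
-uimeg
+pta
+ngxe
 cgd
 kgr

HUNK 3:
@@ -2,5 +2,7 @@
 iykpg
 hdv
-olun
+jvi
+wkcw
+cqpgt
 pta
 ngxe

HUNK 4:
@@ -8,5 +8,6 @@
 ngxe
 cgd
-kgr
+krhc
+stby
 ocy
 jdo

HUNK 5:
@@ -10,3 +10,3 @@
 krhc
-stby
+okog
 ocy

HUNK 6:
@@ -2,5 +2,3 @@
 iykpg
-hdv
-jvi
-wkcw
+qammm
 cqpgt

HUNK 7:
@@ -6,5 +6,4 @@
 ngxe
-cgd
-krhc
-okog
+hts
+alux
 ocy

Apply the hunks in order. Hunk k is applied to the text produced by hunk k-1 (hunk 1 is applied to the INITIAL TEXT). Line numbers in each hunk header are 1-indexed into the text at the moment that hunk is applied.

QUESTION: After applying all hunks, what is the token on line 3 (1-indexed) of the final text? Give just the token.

Answer: qammm

Derivation:
Hunk 1: at line 2 remove [irjo] add [olun,dxplk] -> 10 lines: ava iykpg hdv olun dxplk uimeg cgd kgr ocy jdo
Hunk 2: at line 3 remove [dxplk,uimeg] add [pta,ngxe] -> 10 lines: ava iykpg hdv olun pta ngxe cgd kgr ocy jdo
Hunk 3: at line 2 remove [olun] add [jvi,wkcw,cqpgt] -> 12 lines: ava iykpg hdv jvi wkcw cqpgt pta ngxe cgd kgr ocy jdo
Hunk 4: at line 8 remove [kgr] add [krhc,stby] -> 13 lines: ava iykpg hdv jvi wkcw cqpgt pta ngxe cgd krhc stby ocy jdo
Hunk 5: at line 10 remove [stby] add [okog] -> 13 lines: ava iykpg hdv jvi wkcw cqpgt pta ngxe cgd krhc okog ocy jdo
Hunk 6: at line 2 remove [hdv,jvi,wkcw] add [qammm] -> 11 lines: ava iykpg qammm cqpgt pta ngxe cgd krhc okog ocy jdo
Hunk 7: at line 6 remove [cgd,krhc,okog] add [hts,alux] -> 10 lines: ava iykpg qammm cqpgt pta ngxe hts alux ocy jdo
Final line 3: qammm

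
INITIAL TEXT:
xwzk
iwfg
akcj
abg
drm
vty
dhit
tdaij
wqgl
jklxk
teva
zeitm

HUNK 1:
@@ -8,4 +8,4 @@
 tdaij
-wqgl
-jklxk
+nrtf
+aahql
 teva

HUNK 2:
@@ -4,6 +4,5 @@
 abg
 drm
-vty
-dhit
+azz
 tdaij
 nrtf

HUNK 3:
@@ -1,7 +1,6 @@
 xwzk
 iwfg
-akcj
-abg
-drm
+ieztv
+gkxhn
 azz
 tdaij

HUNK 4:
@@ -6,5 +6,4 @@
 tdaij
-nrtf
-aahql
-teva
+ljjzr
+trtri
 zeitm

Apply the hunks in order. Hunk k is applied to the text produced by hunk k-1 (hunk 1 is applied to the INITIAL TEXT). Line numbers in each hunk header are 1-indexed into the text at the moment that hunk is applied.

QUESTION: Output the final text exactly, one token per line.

Answer: xwzk
iwfg
ieztv
gkxhn
azz
tdaij
ljjzr
trtri
zeitm

Derivation:
Hunk 1: at line 8 remove [wqgl,jklxk] add [nrtf,aahql] -> 12 lines: xwzk iwfg akcj abg drm vty dhit tdaij nrtf aahql teva zeitm
Hunk 2: at line 4 remove [vty,dhit] add [azz] -> 11 lines: xwzk iwfg akcj abg drm azz tdaij nrtf aahql teva zeitm
Hunk 3: at line 1 remove [akcj,abg,drm] add [ieztv,gkxhn] -> 10 lines: xwzk iwfg ieztv gkxhn azz tdaij nrtf aahql teva zeitm
Hunk 4: at line 6 remove [nrtf,aahql,teva] add [ljjzr,trtri] -> 9 lines: xwzk iwfg ieztv gkxhn azz tdaij ljjzr trtri zeitm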